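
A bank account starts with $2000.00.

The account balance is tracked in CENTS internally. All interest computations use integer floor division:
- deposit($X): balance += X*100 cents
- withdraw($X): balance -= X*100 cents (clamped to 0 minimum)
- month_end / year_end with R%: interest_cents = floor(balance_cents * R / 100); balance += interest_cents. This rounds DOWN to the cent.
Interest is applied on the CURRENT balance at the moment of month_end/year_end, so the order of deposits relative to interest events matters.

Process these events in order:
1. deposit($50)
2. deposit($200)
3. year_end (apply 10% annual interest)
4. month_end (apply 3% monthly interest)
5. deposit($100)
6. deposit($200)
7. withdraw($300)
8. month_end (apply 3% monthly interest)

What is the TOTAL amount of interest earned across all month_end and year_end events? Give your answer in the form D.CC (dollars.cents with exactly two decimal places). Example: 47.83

Answer: 375.72

Derivation:
After 1 (deposit($50)): balance=$2050.00 total_interest=$0.00
After 2 (deposit($200)): balance=$2250.00 total_interest=$0.00
After 3 (year_end (apply 10% annual interest)): balance=$2475.00 total_interest=$225.00
After 4 (month_end (apply 3% monthly interest)): balance=$2549.25 total_interest=$299.25
After 5 (deposit($100)): balance=$2649.25 total_interest=$299.25
After 6 (deposit($200)): balance=$2849.25 total_interest=$299.25
After 7 (withdraw($300)): balance=$2549.25 total_interest=$299.25
After 8 (month_end (apply 3% monthly interest)): balance=$2625.72 total_interest=$375.72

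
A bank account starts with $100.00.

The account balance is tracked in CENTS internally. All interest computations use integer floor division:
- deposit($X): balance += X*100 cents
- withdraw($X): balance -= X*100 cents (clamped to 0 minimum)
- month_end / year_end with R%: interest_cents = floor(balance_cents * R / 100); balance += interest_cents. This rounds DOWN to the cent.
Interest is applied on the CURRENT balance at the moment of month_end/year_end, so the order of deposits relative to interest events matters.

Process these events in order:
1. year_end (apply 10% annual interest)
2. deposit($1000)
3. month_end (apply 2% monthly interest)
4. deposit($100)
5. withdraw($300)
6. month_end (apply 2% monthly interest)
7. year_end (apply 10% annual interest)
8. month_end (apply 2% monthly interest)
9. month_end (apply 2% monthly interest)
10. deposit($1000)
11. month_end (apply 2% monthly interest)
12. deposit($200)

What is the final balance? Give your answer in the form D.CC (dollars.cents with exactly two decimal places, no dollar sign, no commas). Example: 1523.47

Answer: 2329.92

Derivation:
After 1 (year_end (apply 10% annual interest)): balance=$110.00 total_interest=$10.00
After 2 (deposit($1000)): balance=$1110.00 total_interest=$10.00
After 3 (month_end (apply 2% monthly interest)): balance=$1132.20 total_interest=$32.20
After 4 (deposit($100)): balance=$1232.20 total_interest=$32.20
After 5 (withdraw($300)): balance=$932.20 total_interest=$32.20
After 6 (month_end (apply 2% monthly interest)): balance=$950.84 total_interest=$50.84
After 7 (year_end (apply 10% annual interest)): balance=$1045.92 total_interest=$145.92
After 8 (month_end (apply 2% monthly interest)): balance=$1066.83 total_interest=$166.83
After 9 (month_end (apply 2% monthly interest)): balance=$1088.16 total_interest=$188.16
After 10 (deposit($1000)): balance=$2088.16 total_interest=$188.16
After 11 (month_end (apply 2% monthly interest)): balance=$2129.92 total_interest=$229.92
After 12 (deposit($200)): balance=$2329.92 total_interest=$229.92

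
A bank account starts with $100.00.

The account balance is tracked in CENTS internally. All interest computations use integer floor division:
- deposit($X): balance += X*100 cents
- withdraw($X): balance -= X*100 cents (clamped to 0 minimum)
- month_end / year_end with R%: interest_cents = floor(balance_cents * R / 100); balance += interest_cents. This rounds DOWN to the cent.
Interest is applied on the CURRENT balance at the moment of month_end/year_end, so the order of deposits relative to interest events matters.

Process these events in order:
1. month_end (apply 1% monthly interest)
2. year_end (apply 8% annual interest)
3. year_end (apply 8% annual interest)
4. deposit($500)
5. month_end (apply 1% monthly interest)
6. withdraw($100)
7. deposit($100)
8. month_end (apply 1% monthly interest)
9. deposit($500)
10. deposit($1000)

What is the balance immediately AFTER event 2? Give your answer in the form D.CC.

After 1 (month_end (apply 1% monthly interest)): balance=$101.00 total_interest=$1.00
After 2 (year_end (apply 8% annual interest)): balance=$109.08 total_interest=$9.08

Answer: 109.08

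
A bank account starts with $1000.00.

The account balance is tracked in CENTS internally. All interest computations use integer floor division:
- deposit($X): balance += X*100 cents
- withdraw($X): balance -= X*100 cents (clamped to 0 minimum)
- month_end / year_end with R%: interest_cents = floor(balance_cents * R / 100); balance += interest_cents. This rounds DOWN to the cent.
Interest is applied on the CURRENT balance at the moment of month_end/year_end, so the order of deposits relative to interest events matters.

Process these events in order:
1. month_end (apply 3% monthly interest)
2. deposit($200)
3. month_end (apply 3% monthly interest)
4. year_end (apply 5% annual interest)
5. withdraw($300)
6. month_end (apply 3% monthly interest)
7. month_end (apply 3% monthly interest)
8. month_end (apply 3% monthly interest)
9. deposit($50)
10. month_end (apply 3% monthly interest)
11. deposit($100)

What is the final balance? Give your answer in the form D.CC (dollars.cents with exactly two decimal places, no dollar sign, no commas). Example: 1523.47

After 1 (month_end (apply 3% monthly interest)): balance=$1030.00 total_interest=$30.00
After 2 (deposit($200)): balance=$1230.00 total_interest=$30.00
After 3 (month_end (apply 3% monthly interest)): balance=$1266.90 total_interest=$66.90
After 4 (year_end (apply 5% annual interest)): balance=$1330.24 total_interest=$130.24
After 5 (withdraw($300)): balance=$1030.24 total_interest=$130.24
After 6 (month_end (apply 3% monthly interest)): balance=$1061.14 total_interest=$161.14
After 7 (month_end (apply 3% monthly interest)): balance=$1092.97 total_interest=$192.97
After 8 (month_end (apply 3% monthly interest)): balance=$1125.75 total_interest=$225.75
After 9 (deposit($50)): balance=$1175.75 total_interest=$225.75
After 10 (month_end (apply 3% monthly interest)): balance=$1211.02 total_interest=$261.02
After 11 (deposit($100)): balance=$1311.02 total_interest=$261.02

Answer: 1311.02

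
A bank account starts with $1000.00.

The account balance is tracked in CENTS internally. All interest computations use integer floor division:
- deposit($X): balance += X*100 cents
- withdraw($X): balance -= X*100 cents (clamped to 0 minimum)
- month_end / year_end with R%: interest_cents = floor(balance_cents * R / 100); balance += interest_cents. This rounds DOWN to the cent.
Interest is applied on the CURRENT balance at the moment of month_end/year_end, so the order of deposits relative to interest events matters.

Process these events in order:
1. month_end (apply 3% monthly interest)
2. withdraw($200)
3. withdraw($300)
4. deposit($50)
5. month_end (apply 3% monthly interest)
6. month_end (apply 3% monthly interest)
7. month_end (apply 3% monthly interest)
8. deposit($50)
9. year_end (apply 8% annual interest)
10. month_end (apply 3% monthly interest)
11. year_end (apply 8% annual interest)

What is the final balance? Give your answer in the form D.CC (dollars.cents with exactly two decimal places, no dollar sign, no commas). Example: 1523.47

Answer: 821.46

Derivation:
After 1 (month_end (apply 3% monthly interest)): balance=$1030.00 total_interest=$30.00
After 2 (withdraw($200)): balance=$830.00 total_interest=$30.00
After 3 (withdraw($300)): balance=$530.00 total_interest=$30.00
After 4 (deposit($50)): balance=$580.00 total_interest=$30.00
After 5 (month_end (apply 3% monthly interest)): balance=$597.40 total_interest=$47.40
After 6 (month_end (apply 3% monthly interest)): balance=$615.32 total_interest=$65.32
After 7 (month_end (apply 3% monthly interest)): balance=$633.77 total_interest=$83.77
After 8 (deposit($50)): balance=$683.77 total_interest=$83.77
After 9 (year_end (apply 8% annual interest)): balance=$738.47 total_interest=$138.47
After 10 (month_end (apply 3% monthly interest)): balance=$760.62 total_interest=$160.62
After 11 (year_end (apply 8% annual interest)): balance=$821.46 total_interest=$221.46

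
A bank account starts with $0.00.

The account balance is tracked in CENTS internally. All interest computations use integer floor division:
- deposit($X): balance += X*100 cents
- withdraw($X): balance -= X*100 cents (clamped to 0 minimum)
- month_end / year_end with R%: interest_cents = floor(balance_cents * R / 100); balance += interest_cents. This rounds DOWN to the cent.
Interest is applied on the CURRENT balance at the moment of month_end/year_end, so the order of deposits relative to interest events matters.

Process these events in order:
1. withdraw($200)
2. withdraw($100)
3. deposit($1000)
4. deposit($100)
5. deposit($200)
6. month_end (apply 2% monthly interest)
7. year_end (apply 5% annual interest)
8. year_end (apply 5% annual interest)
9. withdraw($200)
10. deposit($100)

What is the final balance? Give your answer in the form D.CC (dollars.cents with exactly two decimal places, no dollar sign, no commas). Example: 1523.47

After 1 (withdraw($200)): balance=$0.00 total_interest=$0.00
After 2 (withdraw($100)): balance=$0.00 total_interest=$0.00
After 3 (deposit($1000)): balance=$1000.00 total_interest=$0.00
After 4 (deposit($100)): balance=$1100.00 total_interest=$0.00
After 5 (deposit($200)): balance=$1300.00 total_interest=$0.00
After 6 (month_end (apply 2% monthly interest)): balance=$1326.00 total_interest=$26.00
After 7 (year_end (apply 5% annual interest)): balance=$1392.30 total_interest=$92.30
After 8 (year_end (apply 5% annual interest)): balance=$1461.91 total_interest=$161.91
After 9 (withdraw($200)): balance=$1261.91 total_interest=$161.91
After 10 (deposit($100)): balance=$1361.91 total_interest=$161.91

Answer: 1361.91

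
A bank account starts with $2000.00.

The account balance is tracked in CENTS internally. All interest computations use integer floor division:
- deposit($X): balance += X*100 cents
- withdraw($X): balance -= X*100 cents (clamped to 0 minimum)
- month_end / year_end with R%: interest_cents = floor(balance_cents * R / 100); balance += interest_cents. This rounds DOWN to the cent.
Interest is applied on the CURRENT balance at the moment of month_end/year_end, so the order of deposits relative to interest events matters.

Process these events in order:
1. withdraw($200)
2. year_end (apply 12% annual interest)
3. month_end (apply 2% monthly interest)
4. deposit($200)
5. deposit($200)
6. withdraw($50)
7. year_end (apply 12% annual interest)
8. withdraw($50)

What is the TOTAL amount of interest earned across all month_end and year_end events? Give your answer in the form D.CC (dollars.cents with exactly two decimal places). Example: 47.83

Answer: 545.07

Derivation:
After 1 (withdraw($200)): balance=$1800.00 total_interest=$0.00
After 2 (year_end (apply 12% annual interest)): balance=$2016.00 total_interest=$216.00
After 3 (month_end (apply 2% monthly interest)): balance=$2056.32 total_interest=$256.32
After 4 (deposit($200)): balance=$2256.32 total_interest=$256.32
After 5 (deposit($200)): balance=$2456.32 total_interest=$256.32
After 6 (withdraw($50)): balance=$2406.32 total_interest=$256.32
After 7 (year_end (apply 12% annual interest)): balance=$2695.07 total_interest=$545.07
After 8 (withdraw($50)): balance=$2645.07 total_interest=$545.07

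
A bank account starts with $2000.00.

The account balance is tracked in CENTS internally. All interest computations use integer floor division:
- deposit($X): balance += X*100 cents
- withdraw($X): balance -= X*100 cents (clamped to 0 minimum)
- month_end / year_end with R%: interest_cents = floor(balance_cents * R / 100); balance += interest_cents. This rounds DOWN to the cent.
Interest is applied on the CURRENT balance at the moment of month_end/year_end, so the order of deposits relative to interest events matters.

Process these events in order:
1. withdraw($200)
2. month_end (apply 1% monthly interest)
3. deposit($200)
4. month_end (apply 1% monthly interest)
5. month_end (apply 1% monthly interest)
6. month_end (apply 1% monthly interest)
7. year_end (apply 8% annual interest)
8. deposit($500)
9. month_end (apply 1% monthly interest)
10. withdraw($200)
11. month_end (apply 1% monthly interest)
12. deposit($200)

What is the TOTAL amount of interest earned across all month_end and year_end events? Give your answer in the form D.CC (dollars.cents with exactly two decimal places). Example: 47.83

After 1 (withdraw($200)): balance=$1800.00 total_interest=$0.00
After 2 (month_end (apply 1% monthly interest)): balance=$1818.00 total_interest=$18.00
After 3 (deposit($200)): balance=$2018.00 total_interest=$18.00
After 4 (month_end (apply 1% monthly interest)): balance=$2038.18 total_interest=$38.18
After 5 (month_end (apply 1% monthly interest)): balance=$2058.56 total_interest=$58.56
After 6 (month_end (apply 1% monthly interest)): balance=$2079.14 total_interest=$79.14
After 7 (year_end (apply 8% annual interest)): balance=$2245.47 total_interest=$245.47
After 8 (deposit($500)): balance=$2745.47 total_interest=$245.47
After 9 (month_end (apply 1% monthly interest)): balance=$2772.92 total_interest=$272.92
After 10 (withdraw($200)): balance=$2572.92 total_interest=$272.92
After 11 (month_end (apply 1% monthly interest)): balance=$2598.64 total_interest=$298.64
After 12 (deposit($200)): balance=$2798.64 total_interest=$298.64

Answer: 298.64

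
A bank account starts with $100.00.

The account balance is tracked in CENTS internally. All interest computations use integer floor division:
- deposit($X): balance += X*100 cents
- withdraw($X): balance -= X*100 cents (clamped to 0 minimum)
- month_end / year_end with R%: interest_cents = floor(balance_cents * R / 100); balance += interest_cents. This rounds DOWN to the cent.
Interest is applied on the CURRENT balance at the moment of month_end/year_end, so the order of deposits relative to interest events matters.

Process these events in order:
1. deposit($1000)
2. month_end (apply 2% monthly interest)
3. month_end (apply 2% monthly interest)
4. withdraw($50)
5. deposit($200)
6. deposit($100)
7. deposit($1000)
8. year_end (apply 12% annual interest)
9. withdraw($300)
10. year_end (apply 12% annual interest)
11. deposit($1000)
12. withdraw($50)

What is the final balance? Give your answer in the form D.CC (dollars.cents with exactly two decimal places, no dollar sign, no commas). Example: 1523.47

Answer: 3617.58

Derivation:
After 1 (deposit($1000)): balance=$1100.00 total_interest=$0.00
After 2 (month_end (apply 2% monthly interest)): balance=$1122.00 total_interest=$22.00
After 3 (month_end (apply 2% monthly interest)): balance=$1144.44 total_interest=$44.44
After 4 (withdraw($50)): balance=$1094.44 total_interest=$44.44
After 5 (deposit($200)): balance=$1294.44 total_interest=$44.44
After 6 (deposit($100)): balance=$1394.44 total_interest=$44.44
After 7 (deposit($1000)): balance=$2394.44 total_interest=$44.44
After 8 (year_end (apply 12% annual interest)): balance=$2681.77 total_interest=$331.77
After 9 (withdraw($300)): balance=$2381.77 total_interest=$331.77
After 10 (year_end (apply 12% annual interest)): balance=$2667.58 total_interest=$617.58
After 11 (deposit($1000)): balance=$3667.58 total_interest=$617.58
After 12 (withdraw($50)): balance=$3617.58 total_interest=$617.58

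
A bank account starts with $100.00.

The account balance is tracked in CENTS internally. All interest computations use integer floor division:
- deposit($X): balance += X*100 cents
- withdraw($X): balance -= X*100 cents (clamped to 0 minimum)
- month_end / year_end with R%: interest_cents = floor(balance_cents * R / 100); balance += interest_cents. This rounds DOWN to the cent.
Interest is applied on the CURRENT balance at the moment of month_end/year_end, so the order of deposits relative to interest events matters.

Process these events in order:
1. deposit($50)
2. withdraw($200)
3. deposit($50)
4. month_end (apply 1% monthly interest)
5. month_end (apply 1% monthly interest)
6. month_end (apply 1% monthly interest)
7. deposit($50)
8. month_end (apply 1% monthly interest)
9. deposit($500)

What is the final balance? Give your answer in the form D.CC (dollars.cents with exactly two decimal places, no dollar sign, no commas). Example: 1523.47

After 1 (deposit($50)): balance=$150.00 total_interest=$0.00
After 2 (withdraw($200)): balance=$0.00 total_interest=$0.00
After 3 (deposit($50)): balance=$50.00 total_interest=$0.00
After 4 (month_end (apply 1% monthly interest)): balance=$50.50 total_interest=$0.50
After 5 (month_end (apply 1% monthly interest)): balance=$51.00 total_interest=$1.00
After 6 (month_end (apply 1% monthly interest)): balance=$51.51 total_interest=$1.51
After 7 (deposit($50)): balance=$101.51 total_interest=$1.51
After 8 (month_end (apply 1% monthly interest)): balance=$102.52 total_interest=$2.52
After 9 (deposit($500)): balance=$602.52 total_interest=$2.52

Answer: 602.52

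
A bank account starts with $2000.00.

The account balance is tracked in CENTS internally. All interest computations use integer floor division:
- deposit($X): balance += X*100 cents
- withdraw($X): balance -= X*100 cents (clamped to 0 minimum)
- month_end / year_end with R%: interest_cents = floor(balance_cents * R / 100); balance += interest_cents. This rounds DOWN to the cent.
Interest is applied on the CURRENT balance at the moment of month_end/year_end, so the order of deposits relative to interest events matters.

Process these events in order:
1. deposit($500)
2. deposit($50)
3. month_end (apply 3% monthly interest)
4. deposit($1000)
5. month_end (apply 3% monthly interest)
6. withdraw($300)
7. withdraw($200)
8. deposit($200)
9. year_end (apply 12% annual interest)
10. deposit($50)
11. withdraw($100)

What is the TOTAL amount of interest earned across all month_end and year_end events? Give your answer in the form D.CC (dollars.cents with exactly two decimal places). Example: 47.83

After 1 (deposit($500)): balance=$2500.00 total_interest=$0.00
After 2 (deposit($50)): balance=$2550.00 total_interest=$0.00
After 3 (month_end (apply 3% monthly interest)): balance=$2626.50 total_interest=$76.50
After 4 (deposit($1000)): balance=$3626.50 total_interest=$76.50
After 5 (month_end (apply 3% monthly interest)): balance=$3735.29 total_interest=$185.29
After 6 (withdraw($300)): balance=$3435.29 total_interest=$185.29
After 7 (withdraw($200)): balance=$3235.29 total_interest=$185.29
After 8 (deposit($200)): balance=$3435.29 total_interest=$185.29
After 9 (year_end (apply 12% annual interest)): balance=$3847.52 total_interest=$597.52
After 10 (deposit($50)): balance=$3897.52 total_interest=$597.52
After 11 (withdraw($100)): balance=$3797.52 total_interest=$597.52

Answer: 597.52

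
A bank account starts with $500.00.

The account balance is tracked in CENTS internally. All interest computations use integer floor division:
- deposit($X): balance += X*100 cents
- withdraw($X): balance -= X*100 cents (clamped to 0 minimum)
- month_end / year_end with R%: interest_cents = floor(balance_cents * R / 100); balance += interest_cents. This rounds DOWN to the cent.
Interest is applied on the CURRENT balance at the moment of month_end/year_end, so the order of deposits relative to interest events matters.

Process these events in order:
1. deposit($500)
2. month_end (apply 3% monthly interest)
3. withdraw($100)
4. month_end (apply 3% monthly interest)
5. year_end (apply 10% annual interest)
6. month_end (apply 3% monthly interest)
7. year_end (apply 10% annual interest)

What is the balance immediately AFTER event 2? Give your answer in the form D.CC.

After 1 (deposit($500)): balance=$1000.00 total_interest=$0.00
After 2 (month_end (apply 3% monthly interest)): balance=$1030.00 total_interest=$30.00

Answer: 1030.00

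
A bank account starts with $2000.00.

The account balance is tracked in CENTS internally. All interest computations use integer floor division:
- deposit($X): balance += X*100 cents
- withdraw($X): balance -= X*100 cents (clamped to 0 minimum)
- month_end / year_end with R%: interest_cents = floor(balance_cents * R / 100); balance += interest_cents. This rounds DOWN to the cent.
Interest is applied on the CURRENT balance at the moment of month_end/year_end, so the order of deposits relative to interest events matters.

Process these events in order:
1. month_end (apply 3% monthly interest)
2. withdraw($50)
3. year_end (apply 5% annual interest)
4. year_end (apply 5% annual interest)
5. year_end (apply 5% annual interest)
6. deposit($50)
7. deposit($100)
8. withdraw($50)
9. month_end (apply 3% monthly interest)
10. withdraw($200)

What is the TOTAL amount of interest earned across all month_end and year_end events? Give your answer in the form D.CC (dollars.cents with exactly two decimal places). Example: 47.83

After 1 (month_end (apply 3% monthly interest)): balance=$2060.00 total_interest=$60.00
After 2 (withdraw($50)): balance=$2010.00 total_interest=$60.00
After 3 (year_end (apply 5% annual interest)): balance=$2110.50 total_interest=$160.50
After 4 (year_end (apply 5% annual interest)): balance=$2216.02 total_interest=$266.02
After 5 (year_end (apply 5% annual interest)): balance=$2326.82 total_interest=$376.82
After 6 (deposit($50)): balance=$2376.82 total_interest=$376.82
After 7 (deposit($100)): balance=$2476.82 total_interest=$376.82
After 8 (withdraw($50)): balance=$2426.82 total_interest=$376.82
After 9 (month_end (apply 3% monthly interest)): balance=$2499.62 total_interest=$449.62
After 10 (withdraw($200)): balance=$2299.62 total_interest=$449.62

Answer: 449.62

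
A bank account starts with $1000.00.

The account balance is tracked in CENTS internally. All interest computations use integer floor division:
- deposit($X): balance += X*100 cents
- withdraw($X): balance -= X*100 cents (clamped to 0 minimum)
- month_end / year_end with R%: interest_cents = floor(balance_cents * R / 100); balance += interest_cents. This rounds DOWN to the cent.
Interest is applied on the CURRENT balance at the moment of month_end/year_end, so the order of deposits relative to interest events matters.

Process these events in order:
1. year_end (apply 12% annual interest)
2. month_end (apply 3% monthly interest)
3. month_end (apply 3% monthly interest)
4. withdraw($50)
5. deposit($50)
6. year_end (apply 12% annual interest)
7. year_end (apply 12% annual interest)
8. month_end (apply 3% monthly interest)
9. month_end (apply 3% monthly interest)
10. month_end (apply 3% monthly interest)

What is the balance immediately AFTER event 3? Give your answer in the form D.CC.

After 1 (year_end (apply 12% annual interest)): balance=$1120.00 total_interest=$120.00
After 2 (month_end (apply 3% monthly interest)): balance=$1153.60 total_interest=$153.60
After 3 (month_end (apply 3% monthly interest)): balance=$1188.20 total_interest=$188.20

Answer: 1188.20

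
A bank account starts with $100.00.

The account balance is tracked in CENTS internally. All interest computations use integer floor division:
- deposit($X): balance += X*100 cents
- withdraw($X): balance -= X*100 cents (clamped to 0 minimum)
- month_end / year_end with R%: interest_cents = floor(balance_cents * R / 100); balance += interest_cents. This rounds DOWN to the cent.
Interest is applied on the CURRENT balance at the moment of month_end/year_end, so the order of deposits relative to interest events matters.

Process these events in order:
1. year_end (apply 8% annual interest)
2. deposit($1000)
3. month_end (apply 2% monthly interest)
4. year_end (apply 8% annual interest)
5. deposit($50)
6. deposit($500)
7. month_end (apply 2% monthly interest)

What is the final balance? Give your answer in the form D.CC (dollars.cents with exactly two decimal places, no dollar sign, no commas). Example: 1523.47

Answer: 1805.98

Derivation:
After 1 (year_end (apply 8% annual interest)): balance=$108.00 total_interest=$8.00
After 2 (deposit($1000)): balance=$1108.00 total_interest=$8.00
After 3 (month_end (apply 2% monthly interest)): balance=$1130.16 total_interest=$30.16
After 4 (year_end (apply 8% annual interest)): balance=$1220.57 total_interest=$120.57
After 5 (deposit($50)): balance=$1270.57 total_interest=$120.57
After 6 (deposit($500)): balance=$1770.57 total_interest=$120.57
After 7 (month_end (apply 2% monthly interest)): balance=$1805.98 total_interest=$155.98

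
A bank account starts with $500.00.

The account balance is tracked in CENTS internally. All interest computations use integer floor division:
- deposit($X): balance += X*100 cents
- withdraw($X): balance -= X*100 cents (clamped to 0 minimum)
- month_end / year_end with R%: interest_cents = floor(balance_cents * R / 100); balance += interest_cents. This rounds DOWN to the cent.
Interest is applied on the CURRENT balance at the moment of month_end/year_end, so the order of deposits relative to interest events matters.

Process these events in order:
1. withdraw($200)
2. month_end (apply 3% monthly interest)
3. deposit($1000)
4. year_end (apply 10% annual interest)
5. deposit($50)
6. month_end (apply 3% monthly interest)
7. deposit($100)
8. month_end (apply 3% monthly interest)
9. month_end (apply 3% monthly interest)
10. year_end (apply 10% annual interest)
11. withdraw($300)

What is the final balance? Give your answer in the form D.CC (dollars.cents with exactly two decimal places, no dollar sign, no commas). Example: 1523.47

After 1 (withdraw($200)): balance=$300.00 total_interest=$0.00
After 2 (month_end (apply 3% monthly interest)): balance=$309.00 total_interest=$9.00
After 3 (deposit($1000)): balance=$1309.00 total_interest=$9.00
After 4 (year_end (apply 10% annual interest)): balance=$1439.90 total_interest=$139.90
After 5 (deposit($50)): balance=$1489.90 total_interest=$139.90
After 6 (month_end (apply 3% monthly interest)): balance=$1534.59 total_interest=$184.59
After 7 (deposit($100)): balance=$1634.59 total_interest=$184.59
After 8 (month_end (apply 3% monthly interest)): balance=$1683.62 total_interest=$233.62
After 9 (month_end (apply 3% monthly interest)): balance=$1734.12 total_interest=$284.12
After 10 (year_end (apply 10% annual interest)): balance=$1907.53 total_interest=$457.53
After 11 (withdraw($300)): balance=$1607.53 total_interest=$457.53

Answer: 1607.53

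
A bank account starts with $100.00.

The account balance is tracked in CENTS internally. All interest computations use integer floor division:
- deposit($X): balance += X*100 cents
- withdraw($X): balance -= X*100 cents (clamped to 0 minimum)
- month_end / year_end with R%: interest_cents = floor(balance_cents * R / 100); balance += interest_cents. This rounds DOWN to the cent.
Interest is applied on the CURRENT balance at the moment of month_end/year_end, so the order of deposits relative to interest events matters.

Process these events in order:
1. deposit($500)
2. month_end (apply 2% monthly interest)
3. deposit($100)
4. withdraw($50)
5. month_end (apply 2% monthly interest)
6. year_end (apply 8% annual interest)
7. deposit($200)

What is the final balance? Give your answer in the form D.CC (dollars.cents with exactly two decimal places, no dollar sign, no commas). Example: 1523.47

Answer: 929.25

Derivation:
After 1 (deposit($500)): balance=$600.00 total_interest=$0.00
After 2 (month_end (apply 2% monthly interest)): balance=$612.00 total_interest=$12.00
After 3 (deposit($100)): balance=$712.00 total_interest=$12.00
After 4 (withdraw($50)): balance=$662.00 total_interest=$12.00
After 5 (month_end (apply 2% monthly interest)): balance=$675.24 total_interest=$25.24
After 6 (year_end (apply 8% annual interest)): balance=$729.25 total_interest=$79.25
After 7 (deposit($200)): balance=$929.25 total_interest=$79.25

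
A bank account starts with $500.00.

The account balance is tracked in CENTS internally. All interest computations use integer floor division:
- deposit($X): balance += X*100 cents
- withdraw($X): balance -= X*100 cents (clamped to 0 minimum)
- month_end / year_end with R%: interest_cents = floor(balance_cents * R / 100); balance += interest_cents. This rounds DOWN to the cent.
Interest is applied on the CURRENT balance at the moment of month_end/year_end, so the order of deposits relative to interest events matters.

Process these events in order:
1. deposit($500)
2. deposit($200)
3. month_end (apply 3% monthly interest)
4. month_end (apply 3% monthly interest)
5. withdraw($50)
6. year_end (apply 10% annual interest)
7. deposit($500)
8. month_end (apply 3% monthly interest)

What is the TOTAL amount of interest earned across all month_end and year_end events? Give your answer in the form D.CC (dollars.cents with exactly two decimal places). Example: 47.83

Answer: 250.74

Derivation:
After 1 (deposit($500)): balance=$1000.00 total_interest=$0.00
After 2 (deposit($200)): balance=$1200.00 total_interest=$0.00
After 3 (month_end (apply 3% monthly interest)): balance=$1236.00 total_interest=$36.00
After 4 (month_end (apply 3% monthly interest)): balance=$1273.08 total_interest=$73.08
After 5 (withdraw($50)): balance=$1223.08 total_interest=$73.08
After 6 (year_end (apply 10% annual interest)): balance=$1345.38 total_interest=$195.38
After 7 (deposit($500)): balance=$1845.38 total_interest=$195.38
After 8 (month_end (apply 3% monthly interest)): balance=$1900.74 total_interest=$250.74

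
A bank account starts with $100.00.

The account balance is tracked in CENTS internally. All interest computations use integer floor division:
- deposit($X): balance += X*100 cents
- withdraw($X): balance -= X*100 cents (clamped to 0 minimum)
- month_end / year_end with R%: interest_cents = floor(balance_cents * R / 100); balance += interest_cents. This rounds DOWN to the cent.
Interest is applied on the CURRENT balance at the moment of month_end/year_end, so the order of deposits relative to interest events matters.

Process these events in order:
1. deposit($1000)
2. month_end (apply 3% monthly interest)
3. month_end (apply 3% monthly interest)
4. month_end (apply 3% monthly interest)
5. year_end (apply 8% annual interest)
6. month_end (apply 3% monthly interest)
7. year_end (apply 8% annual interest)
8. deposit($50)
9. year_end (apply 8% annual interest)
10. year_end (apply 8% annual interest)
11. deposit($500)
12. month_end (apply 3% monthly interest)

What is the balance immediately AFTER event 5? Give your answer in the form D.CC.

Answer: 1298.14

Derivation:
After 1 (deposit($1000)): balance=$1100.00 total_interest=$0.00
After 2 (month_end (apply 3% monthly interest)): balance=$1133.00 total_interest=$33.00
After 3 (month_end (apply 3% monthly interest)): balance=$1166.99 total_interest=$66.99
After 4 (month_end (apply 3% monthly interest)): balance=$1201.99 total_interest=$101.99
After 5 (year_end (apply 8% annual interest)): balance=$1298.14 total_interest=$198.14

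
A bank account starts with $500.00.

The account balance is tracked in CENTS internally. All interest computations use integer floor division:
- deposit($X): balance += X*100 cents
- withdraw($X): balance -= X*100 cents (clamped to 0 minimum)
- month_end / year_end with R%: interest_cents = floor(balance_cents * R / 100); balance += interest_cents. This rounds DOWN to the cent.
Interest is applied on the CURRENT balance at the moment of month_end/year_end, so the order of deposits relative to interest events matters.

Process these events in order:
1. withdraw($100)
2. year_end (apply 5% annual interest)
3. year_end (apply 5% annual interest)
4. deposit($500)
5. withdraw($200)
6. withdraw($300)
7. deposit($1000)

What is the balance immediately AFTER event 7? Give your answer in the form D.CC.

Answer: 1441.00

Derivation:
After 1 (withdraw($100)): balance=$400.00 total_interest=$0.00
After 2 (year_end (apply 5% annual interest)): balance=$420.00 total_interest=$20.00
After 3 (year_end (apply 5% annual interest)): balance=$441.00 total_interest=$41.00
After 4 (deposit($500)): balance=$941.00 total_interest=$41.00
After 5 (withdraw($200)): balance=$741.00 total_interest=$41.00
After 6 (withdraw($300)): balance=$441.00 total_interest=$41.00
After 7 (deposit($1000)): balance=$1441.00 total_interest=$41.00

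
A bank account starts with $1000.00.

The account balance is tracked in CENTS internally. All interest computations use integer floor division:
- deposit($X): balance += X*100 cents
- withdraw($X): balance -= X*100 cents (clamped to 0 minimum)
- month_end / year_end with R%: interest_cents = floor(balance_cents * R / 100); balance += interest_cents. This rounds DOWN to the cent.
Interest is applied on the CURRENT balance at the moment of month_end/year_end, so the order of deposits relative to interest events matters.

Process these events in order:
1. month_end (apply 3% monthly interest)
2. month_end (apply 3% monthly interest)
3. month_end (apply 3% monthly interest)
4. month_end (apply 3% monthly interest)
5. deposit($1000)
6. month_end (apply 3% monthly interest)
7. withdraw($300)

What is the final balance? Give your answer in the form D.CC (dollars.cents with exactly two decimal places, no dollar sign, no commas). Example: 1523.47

Answer: 1889.26

Derivation:
After 1 (month_end (apply 3% monthly interest)): balance=$1030.00 total_interest=$30.00
After 2 (month_end (apply 3% monthly interest)): balance=$1060.90 total_interest=$60.90
After 3 (month_end (apply 3% monthly interest)): balance=$1092.72 total_interest=$92.72
After 4 (month_end (apply 3% monthly interest)): balance=$1125.50 total_interest=$125.50
After 5 (deposit($1000)): balance=$2125.50 total_interest=$125.50
After 6 (month_end (apply 3% monthly interest)): balance=$2189.26 total_interest=$189.26
After 7 (withdraw($300)): balance=$1889.26 total_interest=$189.26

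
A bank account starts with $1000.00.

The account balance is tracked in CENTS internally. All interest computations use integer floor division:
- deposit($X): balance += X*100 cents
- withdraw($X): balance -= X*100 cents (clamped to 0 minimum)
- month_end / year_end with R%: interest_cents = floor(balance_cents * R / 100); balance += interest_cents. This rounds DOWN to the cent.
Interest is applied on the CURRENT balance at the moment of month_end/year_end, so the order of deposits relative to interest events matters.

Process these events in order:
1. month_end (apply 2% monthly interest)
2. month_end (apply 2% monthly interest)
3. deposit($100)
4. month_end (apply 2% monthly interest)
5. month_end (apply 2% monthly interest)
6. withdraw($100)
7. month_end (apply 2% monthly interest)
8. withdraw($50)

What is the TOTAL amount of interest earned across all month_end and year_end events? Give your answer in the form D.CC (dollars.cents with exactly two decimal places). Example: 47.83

Answer: 108.18

Derivation:
After 1 (month_end (apply 2% monthly interest)): balance=$1020.00 total_interest=$20.00
After 2 (month_end (apply 2% monthly interest)): balance=$1040.40 total_interest=$40.40
After 3 (deposit($100)): balance=$1140.40 total_interest=$40.40
After 4 (month_end (apply 2% monthly interest)): balance=$1163.20 total_interest=$63.20
After 5 (month_end (apply 2% monthly interest)): balance=$1186.46 total_interest=$86.46
After 6 (withdraw($100)): balance=$1086.46 total_interest=$86.46
After 7 (month_end (apply 2% monthly interest)): balance=$1108.18 total_interest=$108.18
After 8 (withdraw($50)): balance=$1058.18 total_interest=$108.18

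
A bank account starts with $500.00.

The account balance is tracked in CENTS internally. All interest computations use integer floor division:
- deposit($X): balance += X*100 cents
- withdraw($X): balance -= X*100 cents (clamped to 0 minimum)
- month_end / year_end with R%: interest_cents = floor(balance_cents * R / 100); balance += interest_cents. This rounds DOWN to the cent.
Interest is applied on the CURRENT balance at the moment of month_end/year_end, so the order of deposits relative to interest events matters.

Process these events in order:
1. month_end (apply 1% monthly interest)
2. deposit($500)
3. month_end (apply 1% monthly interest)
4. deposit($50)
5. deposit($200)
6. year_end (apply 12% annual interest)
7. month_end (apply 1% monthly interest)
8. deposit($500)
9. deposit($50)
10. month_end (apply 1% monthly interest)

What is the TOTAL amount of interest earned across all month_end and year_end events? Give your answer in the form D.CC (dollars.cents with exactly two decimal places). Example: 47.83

After 1 (month_end (apply 1% monthly interest)): balance=$505.00 total_interest=$5.00
After 2 (deposit($500)): balance=$1005.00 total_interest=$5.00
After 3 (month_end (apply 1% monthly interest)): balance=$1015.05 total_interest=$15.05
After 4 (deposit($50)): balance=$1065.05 total_interest=$15.05
After 5 (deposit($200)): balance=$1265.05 total_interest=$15.05
After 6 (year_end (apply 12% annual interest)): balance=$1416.85 total_interest=$166.85
After 7 (month_end (apply 1% monthly interest)): balance=$1431.01 total_interest=$181.01
After 8 (deposit($500)): balance=$1931.01 total_interest=$181.01
After 9 (deposit($50)): balance=$1981.01 total_interest=$181.01
After 10 (month_end (apply 1% monthly interest)): balance=$2000.82 total_interest=$200.82

Answer: 200.82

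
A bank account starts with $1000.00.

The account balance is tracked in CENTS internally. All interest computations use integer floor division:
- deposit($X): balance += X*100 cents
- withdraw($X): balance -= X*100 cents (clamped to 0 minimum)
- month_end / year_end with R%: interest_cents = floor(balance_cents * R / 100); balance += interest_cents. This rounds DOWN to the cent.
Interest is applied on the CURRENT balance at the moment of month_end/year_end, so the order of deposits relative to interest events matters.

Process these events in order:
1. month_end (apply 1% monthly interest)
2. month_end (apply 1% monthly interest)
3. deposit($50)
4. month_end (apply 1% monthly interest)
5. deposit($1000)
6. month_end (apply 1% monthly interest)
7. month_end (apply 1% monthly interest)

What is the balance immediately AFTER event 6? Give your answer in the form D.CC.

After 1 (month_end (apply 1% monthly interest)): balance=$1010.00 total_interest=$10.00
After 2 (month_end (apply 1% monthly interest)): balance=$1020.10 total_interest=$20.10
After 3 (deposit($50)): balance=$1070.10 total_interest=$20.10
After 4 (month_end (apply 1% monthly interest)): balance=$1080.80 total_interest=$30.80
After 5 (deposit($1000)): balance=$2080.80 total_interest=$30.80
After 6 (month_end (apply 1% monthly interest)): balance=$2101.60 total_interest=$51.60

Answer: 2101.60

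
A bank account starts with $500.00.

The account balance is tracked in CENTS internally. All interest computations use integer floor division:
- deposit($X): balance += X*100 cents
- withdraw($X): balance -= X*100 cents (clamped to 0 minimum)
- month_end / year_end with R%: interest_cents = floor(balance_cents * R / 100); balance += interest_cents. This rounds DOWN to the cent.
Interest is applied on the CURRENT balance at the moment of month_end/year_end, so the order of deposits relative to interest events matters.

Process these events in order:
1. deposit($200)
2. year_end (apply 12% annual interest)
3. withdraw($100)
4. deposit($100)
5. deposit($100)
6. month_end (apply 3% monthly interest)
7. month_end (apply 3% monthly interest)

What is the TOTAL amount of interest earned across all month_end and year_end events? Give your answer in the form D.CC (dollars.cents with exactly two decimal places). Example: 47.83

After 1 (deposit($200)): balance=$700.00 total_interest=$0.00
After 2 (year_end (apply 12% annual interest)): balance=$784.00 total_interest=$84.00
After 3 (withdraw($100)): balance=$684.00 total_interest=$84.00
After 4 (deposit($100)): balance=$784.00 total_interest=$84.00
After 5 (deposit($100)): balance=$884.00 total_interest=$84.00
After 6 (month_end (apply 3% monthly interest)): balance=$910.52 total_interest=$110.52
After 7 (month_end (apply 3% monthly interest)): balance=$937.83 total_interest=$137.83

Answer: 137.83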